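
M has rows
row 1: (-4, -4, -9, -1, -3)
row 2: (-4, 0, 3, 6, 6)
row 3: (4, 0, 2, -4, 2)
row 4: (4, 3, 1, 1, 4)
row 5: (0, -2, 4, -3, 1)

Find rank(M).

Row reduce to echelon form.
R2 ← R2 − R1: [0, 4, 12, 7, 9]
R3 ← R3 + R1: [0, -4, -7, -5, -1]
R4 ← R4 + R1: [0, -1, -8, 0, 1]
R3 ← R3 + R2: [0, 0, 5, 2, 8]
R4 ← R4 + (1/4)·R2: [0, 0, -5, 7/4, 13/4]
R5 ← R5 + (1/2)·R2: [0, 0, 10, 1/2, 11/2]
R4 ← R4 + R3: [0, 0, 0, 15/4, 45/4]
R5 ← R5 − (2)·R3: [0, 0, 0, -7/2, -21/2]
R5 ← R5 + (14/15)·R4: [0, 0, 0, 0, 0]
Echelon form has 4 nonzero rows, so rank(M) = 4.

4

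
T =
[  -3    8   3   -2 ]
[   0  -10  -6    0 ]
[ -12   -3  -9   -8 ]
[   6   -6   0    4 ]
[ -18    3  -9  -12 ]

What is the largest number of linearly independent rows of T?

2

Row reduce to echelon form.
R3 ← R3 − (4)·R1: [0, -35, -21, 0]
R4 ← R4 + (2)·R1: [0, 10, 6, 0]
R5 ← R5 − (6)·R1: [0, -45, -27, 0]
R3 ← R3 − (7/2)·R2: [0, 0, 0, 0]
R4 ← R4 + R2: [0, 0, 0, 0]
R5 ← R5 − (9/2)·R2: [0, 0, 0, 0]
Echelon form has 2 nonzero rows, so rank(T) = 2.
The rank gives the maximum number of linearly independent rows: 2.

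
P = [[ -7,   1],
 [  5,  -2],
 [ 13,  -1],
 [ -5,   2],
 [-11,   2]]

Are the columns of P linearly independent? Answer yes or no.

yes

Row reduce P to echelon form.
R2 ← R2 + (5/7)·R1: [0, -9/7]
R3 ← R3 + (13/7)·R1: [0, 6/7]
R4 ← R4 − (5/7)·R1: [0, 9/7]
R5 ← R5 − (11/7)·R1: [0, 3/7]
R3 ← R3 + (2/3)·R2: [0, 0]
R4 ← R4 + R2: [0, 0]
R5 ← R5 + (1/3)·R2: [0, 0]
2 pivots among 2 columns.
Every column is a pivot column, so the columns are linearly independent.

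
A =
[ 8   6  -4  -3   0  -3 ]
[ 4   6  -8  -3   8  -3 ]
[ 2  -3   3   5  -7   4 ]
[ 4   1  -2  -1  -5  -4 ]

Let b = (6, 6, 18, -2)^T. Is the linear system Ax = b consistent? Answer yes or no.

Row reduce the augmented matrix [A | b].
R2 ← R2 − (1/2)·R1: [0, 3, -6, -3/2, 8, -3/2, 3]
R3 ← R3 − (1/4)·R1: [0, -9/2, 4, 23/4, -7, 19/4, 33/2]
R4 ← R4 − (1/2)·R1: [0, -2, 0, 1/2, -5, -5/2, -5]
R3 ← R3 + (3/2)·R2: [0, 0, -5, 7/2, 5, 5/2, 21]
R4 ← R4 + (2/3)·R2: [0, 0, -4, -1/2, 1/3, -7/2, -3]
R4 ← R4 − (4/5)·R3: [0, 0, 0, -33/10, -11/3, -11/2, -99/5]
The echelon form has 4 nonzero rows, and every pivot lies in the first 6 columns, so rank(A) = rank([A|b]) = 4.
The system is consistent.

yes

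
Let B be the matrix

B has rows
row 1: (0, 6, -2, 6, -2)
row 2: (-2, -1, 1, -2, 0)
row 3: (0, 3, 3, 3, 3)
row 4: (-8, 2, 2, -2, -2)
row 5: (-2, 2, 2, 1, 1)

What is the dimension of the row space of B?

3

Row reduce to echelon form.
Swap R1 ↔ R2
R4 ← R4 − (4)·R1: [0, 6, -2, 6, -2]
R5 ← R5 − R1: [0, 3, 1, 3, 1]
R3 ← R3 − (1/2)·R2: [0, 0, 4, 0, 4]
R4 ← R4 − R2: [0, 0, 0, 0, 0]
R5 ← R5 − (1/2)·R2: [0, 0, 2, 0, 2]
R5 ← R5 − (1/2)·R3: [0, 0, 0, 0, 0]
Echelon form has 3 nonzero rows, so rank(B) = 3.
The row space has dimension equal to the rank: 3.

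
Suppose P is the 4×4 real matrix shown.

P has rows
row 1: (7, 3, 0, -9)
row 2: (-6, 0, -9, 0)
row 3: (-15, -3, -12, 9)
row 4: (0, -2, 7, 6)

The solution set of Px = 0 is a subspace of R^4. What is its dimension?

2

Row reduce to echelon form.
R2 ← R2 + (6/7)·R1: [0, 18/7, -9, -54/7]
R3 ← R3 + (15/7)·R1: [0, 24/7, -12, -72/7]
R3 ← R3 − (4/3)·R2: [0, 0, 0, 0]
R4 ← R4 + (7/9)·R2: [0, 0, 0, 0]
2 nonzero rows, so rank(P) = 2.
P has 4 columns; by rank–nullity, nullity = 4 − 2 = 2.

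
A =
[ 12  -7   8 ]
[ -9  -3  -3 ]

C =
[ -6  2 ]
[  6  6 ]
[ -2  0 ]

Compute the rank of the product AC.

First compute AC:
[[-130, -18],
 [ 42, -36]]
Now row reduce the product.
R2 ← R2 + (21/65)·R1: [0, -2718/65]
2 nonzero rows, so rank(AC) = 2.

2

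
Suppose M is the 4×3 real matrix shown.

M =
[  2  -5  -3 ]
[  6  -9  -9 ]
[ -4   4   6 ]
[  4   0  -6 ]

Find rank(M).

2

Row reduce to echelon form.
R2 ← R2 − (3)·R1: [0, 6, 0]
R3 ← R3 + (2)·R1: [0, -6, 0]
R4 ← R4 − (2)·R1: [0, 10, 0]
R3 ← R3 + R2: [0, 0, 0]
R4 ← R4 − (5/3)·R2: [0, 0, 0]
Echelon form has 2 nonzero rows, so rank(M) = 2.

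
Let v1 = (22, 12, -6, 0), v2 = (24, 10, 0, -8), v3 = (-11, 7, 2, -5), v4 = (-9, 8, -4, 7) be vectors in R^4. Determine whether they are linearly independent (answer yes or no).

Form the matrix with these vectors as rows and row reduce.
R2 ← R2 − (12/11)·R1: [0, -34/11, 72/11, -8]
R3 ← R3 + (1/2)·R1: [0, 13, -1, -5]
R4 ← R4 + (9/22)·R1: [0, 142/11, -71/11, 7]
R3 ← R3 + (143/34)·R2: [0, 0, 451/17, -657/17]
R4 ← R4 + (71/17)·R2: [0, 0, 355/17, -449/17]
R4 ← R4 − (355/451)·R3: [0, 0, 0, 1808/451]
4 nonzero rows, so the 4 vectors span a space of dimension 4.
Since 4 = 4, the vectors are linearly independent.

yes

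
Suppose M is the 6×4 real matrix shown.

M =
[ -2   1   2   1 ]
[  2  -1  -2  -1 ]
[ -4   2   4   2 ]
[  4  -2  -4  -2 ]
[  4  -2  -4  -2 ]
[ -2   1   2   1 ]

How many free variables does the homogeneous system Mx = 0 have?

3

Row reduce to echelon form.
R2 ← R2 + R1: [0, 0, 0, 0]
R3 ← R3 − (2)·R1: [0, 0, 0, 0]
R4 ← R4 + (2)·R1: [0, 0, 0, 0]
R5 ← R5 + (2)·R1: [0, 0, 0, 0]
R6 ← R6 − R1: [0, 0, 0, 0]
1 nonzero row, so rank(M) = 1.
M has 4 columns; by rank–nullity, nullity = 4 − 1 = 3.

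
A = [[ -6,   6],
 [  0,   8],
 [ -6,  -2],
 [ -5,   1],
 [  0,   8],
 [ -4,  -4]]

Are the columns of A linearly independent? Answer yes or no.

Row reduce A to echelon form.
R3 ← R3 − R1: [0, -8]
R4 ← R4 − (5/6)·R1: [0, -4]
R6 ← R6 − (2/3)·R1: [0, -8]
R3 ← R3 + R2: [0, 0]
R4 ← R4 + (1/2)·R2: [0, 0]
R5 ← R5 − R2: [0, 0]
R6 ← R6 + R2: [0, 0]
2 pivots among 2 columns.
Every column is a pivot column, so the columns are linearly independent.

yes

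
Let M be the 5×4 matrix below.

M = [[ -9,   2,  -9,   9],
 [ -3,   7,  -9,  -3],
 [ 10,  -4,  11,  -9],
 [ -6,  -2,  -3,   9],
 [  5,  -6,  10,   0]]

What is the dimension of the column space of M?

3

Row reduce to echelon form.
R2 ← R2 − (1/3)·R1: [0, 19/3, -6, -6]
R3 ← R3 + (10/9)·R1: [0, -16/9, 1, 1]
R4 ← R4 − (2/3)·R1: [0, -10/3, 3, 3]
R5 ← R5 + (5/9)·R1: [0, -44/9, 5, 5]
R3 ← R3 + (16/57)·R2: [0, 0, -13/19, -13/19]
R4 ← R4 + (10/19)·R2: [0, 0, -3/19, -3/19]
R5 ← R5 + (44/57)·R2: [0, 0, 7/19, 7/19]
R4 ← R4 − (3/13)·R3: [0, 0, 0, 0]
R5 ← R5 + (7/13)·R3: [0, 0, 0, 0]
Echelon form has 3 nonzero rows, so rank(M) = 3.
The column space has dimension equal to the rank: 3.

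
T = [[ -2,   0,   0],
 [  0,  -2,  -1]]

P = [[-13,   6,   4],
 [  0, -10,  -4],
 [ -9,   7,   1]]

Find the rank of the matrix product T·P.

First compute TP:
[[ 26, -12,  -8],
 [  9,  13,   7]]
Now row reduce the product.
R2 ← R2 − (9/26)·R1: [0, 223/13, 127/13]
2 nonzero rows, so rank(TP) = 2.

2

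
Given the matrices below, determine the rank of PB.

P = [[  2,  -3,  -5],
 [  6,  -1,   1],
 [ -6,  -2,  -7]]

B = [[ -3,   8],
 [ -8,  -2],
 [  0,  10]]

2

First compute PB:
[[ 18, -28],
 [-10,  60],
 [ 34, -114]]
Now row reduce the product.
R2 ← R2 + (5/9)·R1: [0, 400/9]
R3 ← R3 − (17/9)·R1: [0, -550/9]
R3 ← R3 + (11/8)·R2: [0, 0]
2 nonzero rows, so rank(PB) = 2.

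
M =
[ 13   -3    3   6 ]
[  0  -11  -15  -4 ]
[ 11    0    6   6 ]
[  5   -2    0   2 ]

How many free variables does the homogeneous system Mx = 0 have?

Row reduce to echelon form.
R3 ← R3 − (11/13)·R1: [0, 33/13, 45/13, 12/13]
R4 ← R4 − (5/13)·R1: [0, -11/13, -15/13, -4/13]
R3 ← R3 + (3/13)·R2: [0, 0, 0, 0]
R4 ← R4 − (1/13)·R2: [0, 0, 0, 0]
2 nonzero rows, so rank(M) = 2.
M has 4 columns; by rank–nullity, nullity = 4 − 2 = 2.

2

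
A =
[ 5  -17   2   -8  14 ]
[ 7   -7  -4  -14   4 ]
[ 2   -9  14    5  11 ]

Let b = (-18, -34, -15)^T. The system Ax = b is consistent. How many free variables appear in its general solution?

2

Row reduce the augmented matrix [A | b].
R2 ← R2 − (7/5)·R1: [0, 84/5, -34/5, -14/5, -78/5, -44/5]
R3 ← R3 − (2/5)·R1: [0, -11/5, 66/5, 41/5, 27/5, -39/5]
R3 ← R3 + (11/84)·R2: [0, 0, 517/42, 47/6, 47/14, -188/21]
The echelon form has 3 nonzero rows, and every pivot lies in the first 5 columns, so rank(A) = rank([A|b]) = 3.
The system is consistent.
Free variables = (unknowns) − (rank) = 5 − 3 = 2.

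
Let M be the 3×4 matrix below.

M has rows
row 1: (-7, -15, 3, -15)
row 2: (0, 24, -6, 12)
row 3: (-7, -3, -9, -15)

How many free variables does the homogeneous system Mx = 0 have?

1

Row reduce to echelon form.
R3 ← R3 − R1: [0, 12, -12, 0]
R3 ← R3 − (1/2)·R2: [0, 0, -9, -6]
3 nonzero rows, so rank(M) = 3.
M has 4 columns; by rank–nullity, nullity = 4 − 3 = 1.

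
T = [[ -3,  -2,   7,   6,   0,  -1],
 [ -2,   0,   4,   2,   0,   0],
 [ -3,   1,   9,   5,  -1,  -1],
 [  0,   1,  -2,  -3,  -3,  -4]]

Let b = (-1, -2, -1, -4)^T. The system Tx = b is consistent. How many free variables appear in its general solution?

Row reduce the augmented matrix [T | b].
R2 ← R2 − (2/3)·R1: [0, 4/3, -2/3, -2, 0, 2/3, -4/3]
R3 ← R3 − R1: [0, 3, 2, -1, -1, 0, 0]
R3 ← R3 − (9/4)·R2: [0, 0, 7/2, 7/2, -1, -3/2, 3]
R4 ← R4 − (3/4)·R2: [0, 0, -3/2, -3/2, -3, -9/2, -3]
R4 ← R4 + (3/7)·R3: [0, 0, 0, 0, -24/7, -36/7, -12/7]
The echelon form has 4 nonzero rows, and every pivot lies in the first 6 columns, so rank(T) = rank([T|b]) = 4.
The system is consistent.
Free variables = (unknowns) − (rank) = 6 − 4 = 2.

2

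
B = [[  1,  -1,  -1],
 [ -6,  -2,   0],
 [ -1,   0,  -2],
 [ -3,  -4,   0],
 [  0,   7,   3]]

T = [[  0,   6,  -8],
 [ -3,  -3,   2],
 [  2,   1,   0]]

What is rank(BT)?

First compute BT:
[[  1,   8, -10],
 [  6, -30,  44],
 [ -4,  -8,   8],
 [ 12,  -6,  16],
 [-15, -18,  14]]
Now row reduce the product.
R2 ← R2 − (6)·R1: [0, -78, 104]
R3 ← R3 + (4)·R1: [0, 24, -32]
R4 ← R4 − (12)·R1: [0, -102, 136]
R5 ← R5 + (15)·R1: [0, 102, -136]
R3 ← R3 + (4/13)·R2: [0, 0, 0]
R4 ← R4 − (17/13)·R2: [0, 0, 0]
R5 ← R5 + (17/13)·R2: [0, 0, 0]
2 nonzero rows, so rank(BT) = 2.

2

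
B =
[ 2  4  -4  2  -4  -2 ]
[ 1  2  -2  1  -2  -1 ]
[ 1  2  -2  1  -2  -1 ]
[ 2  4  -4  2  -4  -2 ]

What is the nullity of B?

Row reduce to echelon form.
R2 ← R2 − (1/2)·R1: [0, 0, 0, 0, 0, 0]
R3 ← R3 − (1/2)·R1: [0, 0, 0, 0, 0, 0]
R4 ← R4 − R1: [0, 0, 0, 0, 0, 0]
1 nonzero row, so rank(B) = 1.
B has 6 columns; by rank–nullity, nullity = 6 − 1 = 5.

5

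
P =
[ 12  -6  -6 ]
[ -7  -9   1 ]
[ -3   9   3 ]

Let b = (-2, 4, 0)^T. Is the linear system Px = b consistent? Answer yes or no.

no

Row reduce the augmented matrix [P | b].
R2 ← R2 + (7/12)·R1: [0, -25/2, -5/2, 17/6]
R3 ← R3 + (1/4)·R1: [0, 15/2, 3/2, -1/2]
R3 ← R3 + (3/5)·R2: [0, 0, 0, 6/5]
The echelon form has 3 nonzero rows; the last pivot sits in the augmented column, so rank(P) = 2 but rank([P|b]) = 3.
Since the ranks differ, the system is inconsistent.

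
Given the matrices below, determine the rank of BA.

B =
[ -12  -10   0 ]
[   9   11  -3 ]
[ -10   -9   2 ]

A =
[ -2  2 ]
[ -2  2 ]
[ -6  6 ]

1

First compute BA:
[[ 44, -44],
 [-22,  22],
 [ 26, -26]]
Now row reduce the product.
R2 ← R2 + (1/2)·R1: [0, 0]
R3 ← R3 − (13/22)·R1: [0, 0]
1 nonzero row, so rank(BA) = 1.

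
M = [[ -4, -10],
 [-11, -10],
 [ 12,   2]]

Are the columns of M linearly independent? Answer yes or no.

yes

Row reduce M to echelon form.
R2 ← R2 − (11/4)·R1: [0, 35/2]
R3 ← R3 + (3)·R1: [0, -28]
R3 ← R3 + (8/5)·R2: [0, 0]
2 pivots among 2 columns.
Every column is a pivot column, so the columns are linearly independent.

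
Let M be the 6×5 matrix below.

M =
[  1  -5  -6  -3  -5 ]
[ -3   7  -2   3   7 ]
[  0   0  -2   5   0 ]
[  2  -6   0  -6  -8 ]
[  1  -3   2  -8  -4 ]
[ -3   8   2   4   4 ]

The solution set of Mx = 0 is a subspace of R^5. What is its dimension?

Row reduce to echelon form.
R2 ← R2 + (3)·R1: [0, -8, -20, -6, -8]
R4 ← R4 − (2)·R1: [0, 4, 12, 0, 2]
R5 ← R5 − R1: [0, 2, 8, -5, 1]
R6 ← R6 + (3)·R1: [0, -7, -16, -5, -11]
R4 ← R4 + (1/2)·R2: [0, 0, 2, -3, -2]
R5 ← R5 + (1/4)·R2: [0, 0, 3, -13/2, -1]
R6 ← R6 − (7/8)·R2: [0, 0, 3/2, 1/4, -4]
R4 ← R4 + R3: [0, 0, 0, 2, -2]
R5 ← R5 + (3/2)·R3: [0, 0, 0, 1, -1]
R6 ← R6 + (3/4)·R3: [0, 0, 0, 4, -4]
R5 ← R5 − (1/2)·R4: [0, 0, 0, 0, 0]
R6 ← R6 − (2)·R4: [0, 0, 0, 0, 0]
4 nonzero rows, so rank(M) = 4.
M has 5 columns; by rank–nullity, nullity = 5 − 4 = 1.

1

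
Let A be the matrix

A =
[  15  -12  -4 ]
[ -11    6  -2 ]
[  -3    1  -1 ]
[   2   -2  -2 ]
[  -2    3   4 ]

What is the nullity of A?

0

Row reduce to echelon form.
R2 ← R2 + (11/15)·R1: [0, -14/5, -74/15]
R3 ← R3 + (1/5)·R1: [0, -7/5, -9/5]
R4 ← R4 − (2/15)·R1: [0, -2/5, -22/15]
R5 ← R5 + (2/15)·R1: [0, 7/5, 52/15]
R3 ← R3 − (1/2)·R2: [0, 0, 2/3]
R4 ← R4 − (1/7)·R2: [0, 0, -16/21]
R5 ← R5 + (1/2)·R2: [0, 0, 1]
R4 ← R4 + (8/7)·R3: [0, 0, 0]
R5 ← R5 − (3/2)·R3: [0, 0, 0]
3 nonzero rows, so rank(A) = 3.
A has 3 columns; by rank–nullity, nullity = 3 − 3 = 0.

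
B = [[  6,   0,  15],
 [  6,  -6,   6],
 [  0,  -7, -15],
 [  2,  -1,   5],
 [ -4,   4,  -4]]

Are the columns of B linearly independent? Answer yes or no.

Row reduce B to echelon form.
R2 ← R2 − R1: [0, -6, -9]
R4 ← R4 − (1/3)·R1: [0, -1, 0]
R5 ← R5 + (2/3)·R1: [0, 4, 6]
R3 ← R3 − (7/6)·R2: [0, 0, -9/2]
R4 ← R4 − (1/6)·R2: [0, 0, 3/2]
R5 ← R5 + (2/3)·R2: [0, 0, 0]
R4 ← R4 + (1/3)·R3: [0, 0, 0]
3 pivots among 3 columns.
Every column is a pivot column, so the columns are linearly independent.

yes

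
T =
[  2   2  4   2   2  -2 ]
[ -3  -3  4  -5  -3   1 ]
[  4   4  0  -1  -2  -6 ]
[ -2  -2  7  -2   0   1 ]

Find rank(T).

3

Row reduce to echelon form.
R2 ← R2 + (3/2)·R1: [0, 0, 10, -2, 0, -2]
R3 ← R3 − (2)·R1: [0, 0, -8, -5, -6, -2]
R4 ← R4 + R1: [0, 0, 11, 0, 2, -1]
R3 ← R3 + (4/5)·R2: [0, 0, 0, -33/5, -6, -18/5]
R4 ← R4 − (11/10)·R2: [0, 0, 0, 11/5, 2, 6/5]
R4 ← R4 + (1/3)·R3: [0, 0, 0, 0, 0, 0]
Echelon form has 3 nonzero rows, so rank(T) = 3.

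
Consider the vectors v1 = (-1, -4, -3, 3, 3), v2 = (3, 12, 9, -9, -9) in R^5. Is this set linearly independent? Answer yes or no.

Form the matrix with these vectors as rows and row reduce.
R2 ← R2 + (3)·R1: [0, 0, 0, 0, 0]
1 nonzero row, so the 2 vectors span a space of dimension 1.
Since 1 < 2, the vectors are linearly dependent.

no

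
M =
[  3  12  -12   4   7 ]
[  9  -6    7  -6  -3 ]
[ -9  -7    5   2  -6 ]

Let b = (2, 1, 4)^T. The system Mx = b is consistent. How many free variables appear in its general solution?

2

Row reduce the augmented matrix [M | b].
R2 ← R2 − (3)·R1: [0, -42, 43, -18, -24, -5]
R3 ← R3 + (3)·R1: [0, 29, -31, 14, 15, 10]
R3 ← R3 + (29/42)·R2: [0, 0, -55/42, 11/7, -11/7, 275/42]
The echelon form has 3 nonzero rows, and every pivot lies in the first 5 columns, so rank(M) = rank([M|b]) = 3.
The system is consistent.
Free variables = (unknowns) − (rank) = 5 − 3 = 2.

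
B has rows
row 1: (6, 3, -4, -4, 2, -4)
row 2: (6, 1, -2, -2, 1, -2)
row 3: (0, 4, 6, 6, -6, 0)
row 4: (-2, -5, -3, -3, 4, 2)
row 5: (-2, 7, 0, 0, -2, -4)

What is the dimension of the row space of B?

Row reduce to echelon form.
R2 ← R2 − R1: [0, -2, 2, 2, -1, 2]
R4 ← R4 + (1/3)·R1: [0, -4, -13/3, -13/3, 14/3, 2/3]
R5 ← R5 + (1/3)·R1: [0, 8, -4/3, -4/3, -4/3, -16/3]
R3 ← R3 + (2)·R2: [0, 0, 10, 10, -8, 4]
R4 ← R4 − (2)·R2: [0, 0, -25/3, -25/3, 20/3, -10/3]
R5 ← R5 + (4)·R2: [0, 0, 20/3, 20/3, -16/3, 8/3]
R4 ← R4 + (5/6)·R3: [0, 0, 0, 0, 0, 0]
R5 ← R5 − (2/3)·R3: [0, 0, 0, 0, 0, 0]
Echelon form has 3 nonzero rows, so rank(B) = 3.
The row space has dimension equal to the rank: 3.

3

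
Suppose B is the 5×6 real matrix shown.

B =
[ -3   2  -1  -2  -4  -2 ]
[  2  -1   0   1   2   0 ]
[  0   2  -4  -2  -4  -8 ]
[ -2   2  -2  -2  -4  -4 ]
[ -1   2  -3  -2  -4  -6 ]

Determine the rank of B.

Row reduce to echelon form.
R2 ← R2 + (2/3)·R1: [0, 1/3, -2/3, -1/3, -2/3, -4/3]
R4 ← R4 − (2/3)·R1: [0, 2/3, -4/3, -2/3, -4/3, -8/3]
R5 ← R5 − (1/3)·R1: [0, 4/3, -8/3, -4/3, -8/3, -16/3]
R3 ← R3 − (6)·R2: [0, 0, 0, 0, 0, 0]
R4 ← R4 − (2)·R2: [0, 0, 0, 0, 0, 0]
R5 ← R5 − (4)·R2: [0, 0, 0, 0, 0, 0]
Echelon form has 2 nonzero rows, so rank(B) = 2.

2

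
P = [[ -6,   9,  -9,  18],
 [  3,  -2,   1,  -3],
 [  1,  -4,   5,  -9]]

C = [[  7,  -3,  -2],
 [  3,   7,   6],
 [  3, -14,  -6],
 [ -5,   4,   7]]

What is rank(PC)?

2

First compute PC:
[[-132, 279, 246],
 [ 33, -49, -45],
 [ 55, -137, -119]]
Now row reduce the product.
R2 ← R2 + (1/4)·R1: [0, 83/4, 33/2]
R3 ← R3 + (5/12)·R1: [0, -83/4, -33/2]
R3 ← R3 + R2: [0, 0, 0]
2 nonzero rows, so rank(PC) = 2.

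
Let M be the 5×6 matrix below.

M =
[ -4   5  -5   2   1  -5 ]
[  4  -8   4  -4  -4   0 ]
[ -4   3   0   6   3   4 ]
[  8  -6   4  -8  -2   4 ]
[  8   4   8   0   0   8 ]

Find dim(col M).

Row reduce to echelon form.
R2 ← R2 + R1: [0, -3, -1, -2, -3, -5]
R3 ← R3 − R1: [0, -2, 5, 4, 2, 9]
R4 ← R4 + (2)·R1: [0, 4, -6, -4, 0, -6]
R5 ← R5 + (2)·R1: [0, 14, -2, 4, 2, -2]
R3 ← R3 − (2/3)·R2: [0, 0, 17/3, 16/3, 4, 37/3]
R4 ← R4 + (4/3)·R2: [0, 0, -22/3, -20/3, -4, -38/3]
R5 ← R5 + (14/3)·R2: [0, 0, -20/3, -16/3, -12, -76/3]
R4 ← R4 + (22/17)·R3: [0, 0, 0, 4/17, 20/17, 56/17]
R5 ← R5 + (20/17)·R3: [0, 0, 0, 16/17, -124/17, -184/17]
R5 ← R5 − (4)·R4: [0, 0, 0, 0, -12, -24]
Echelon form has 5 nonzero rows, so rank(M) = 5.
The column space has dimension equal to the rank: 5.

5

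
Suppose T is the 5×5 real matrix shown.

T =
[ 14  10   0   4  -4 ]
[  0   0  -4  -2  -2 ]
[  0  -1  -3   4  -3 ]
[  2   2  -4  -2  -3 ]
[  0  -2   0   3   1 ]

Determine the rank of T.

4

Row reduce to echelon form.
R4 ← R4 − (1/7)·R1: [0, 4/7, -4, -18/7, -17/7]
Swap R2 ↔ R3
R4 ← R4 + (4/7)·R2: [0, 0, -40/7, -2/7, -29/7]
R5 ← R5 − (2)·R2: [0, 0, 6, -5, 7]
R4 ← R4 − (10/7)·R3: [0, 0, 0, 18/7, -9/7]
R5 ← R5 + (3/2)·R3: [0, 0, 0, -8, 4]
R5 ← R5 + (28/9)·R4: [0, 0, 0, 0, 0]
Echelon form has 4 nonzero rows, so rank(T) = 4.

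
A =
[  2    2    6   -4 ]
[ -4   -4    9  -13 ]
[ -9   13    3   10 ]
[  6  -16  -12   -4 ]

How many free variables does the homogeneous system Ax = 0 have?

1

Row reduce to echelon form.
R2 ← R2 + (2)·R1: [0, 0, 21, -21]
R3 ← R3 + (9/2)·R1: [0, 22, 30, -8]
R4 ← R4 − (3)·R1: [0, -22, -30, 8]
Swap R2 ↔ R3
R4 ← R4 + R2: [0, 0, 0, 0]
3 nonzero rows, so rank(A) = 3.
A has 4 columns; by rank–nullity, nullity = 4 − 3 = 1.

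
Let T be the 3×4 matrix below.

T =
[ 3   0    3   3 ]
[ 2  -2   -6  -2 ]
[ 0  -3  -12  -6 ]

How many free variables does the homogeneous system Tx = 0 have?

2

Row reduce to echelon form.
R2 ← R2 − (2/3)·R1: [0, -2, -8, -4]
R3 ← R3 − (3/2)·R2: [0, 0, 0, 0]
2 nonzero rows, so rank(T) = 2.
T has 4 columns; by rank–nullity, nullity = 4 − 2 = 2.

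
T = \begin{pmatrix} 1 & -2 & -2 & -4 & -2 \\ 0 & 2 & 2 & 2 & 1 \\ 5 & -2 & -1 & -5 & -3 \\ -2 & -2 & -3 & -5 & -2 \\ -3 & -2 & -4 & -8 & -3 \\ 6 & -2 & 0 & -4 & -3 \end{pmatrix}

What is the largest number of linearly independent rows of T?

Row reduce to echelon form.
R3 ← R3 − (5)·R1: [0, 8, 9, 15, 7]
R4 ← R4 + (2)·R1: [0, -6, -7, -13, -6]
R5 ← R5 + (3)·R1: [0, -8, -10, -20, -9]
R6 ← R6 − (6)·R1: [0, 10, 12, 20, 9]
R3 ← R3 − (4)·R2: [0, 0, 1, 7, 3]
R4 ← R4 + (3)·R2: [0, 0, -1, -7, -3]
R5 ← R5 + (4)·R2: [0, 0, -2, -12, -5]
R6 ← R6 − (5)·R2: [0, 0, 2, 10, 4]
R4 ← R4 + R3: [0, 0, 0, 0, 0]
R5 ← R5 + (2)·R3: [0, 0, 0, 2, 1]
R6 ← R6 − (2)·R3: [0, 0, 0, -4, -2]
Swap R4 ↔ R5
R6 ← R6 + (2)·R4: [0, 0, 0, 0, 0]
Echelon form has 4 nonzero rows, so rank(T) = 4.
The rank gives the maximum number of linearly independent rows: 4.

4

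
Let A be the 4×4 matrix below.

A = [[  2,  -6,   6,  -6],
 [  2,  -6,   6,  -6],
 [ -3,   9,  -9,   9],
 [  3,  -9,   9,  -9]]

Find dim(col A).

1

Row reduce to echelon form.
R2 ← R2 − R1: [0, 0, 0, 0]
R3 ← R3 + (3/2)·R1: [0, 0, 0, 0]
R4 ← R4 − (3/2)·R1: [0, 0, 0, 0]
Echelon form has 1 nonzero row, so rank(A) = 1.
The column space has dimension equal to the rank: 1.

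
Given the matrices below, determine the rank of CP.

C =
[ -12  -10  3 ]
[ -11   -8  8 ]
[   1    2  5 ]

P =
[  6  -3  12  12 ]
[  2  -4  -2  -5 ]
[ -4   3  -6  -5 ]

First compute CP:
[[-104,  85, -142, -109],
 [-114,  89, -164, -132],
 [-10,   4, -22, -23]]
Now row reduce the product.
R2 ← R2 − (57/52)·R1: [0, -217/52, -217/26, -651/52]
R3 ← R3 − (5/52)·R1: [0, -217/52, -217/26, -651/52]
R3 ← R3 − R2: [0, 0, 0, 0]
2 nonzero rows, so rank(CP) = 2.

2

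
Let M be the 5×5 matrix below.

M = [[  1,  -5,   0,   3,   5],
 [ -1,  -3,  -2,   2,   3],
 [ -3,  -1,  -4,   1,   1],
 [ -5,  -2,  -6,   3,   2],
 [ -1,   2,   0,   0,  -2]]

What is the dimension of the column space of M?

3

Row reduce to echelon form.
R2 ← R2 + R1: [0, -8, -2, 5, 8]
R3 ← R3 + (3)·R1: [0, -16, -4, 10, 16]
R4 ← R4 + (5)·R1: [0, -27, -6, 18, 27]
R5 ← R5 + R1: [0, -3, 0, 3, 3]
R3 ← R3 − (2)·R2: [0, 0, 0, 0, 0]
R4 ← R4 − (27/8)·R2: [0, 0, 3/4, 9/8, 0]
R5 ← R5 − (3/8)·R2: [0, 0, 3/4, 9/8, 0]
Swap R3 ↔ R4
R5 ← R5 − R3: [0, 0, 0, 0, 0]
Echelon form has 3 nonzero rows, so rank(M) = 3.
The column space has dimension equal to the rank: 3.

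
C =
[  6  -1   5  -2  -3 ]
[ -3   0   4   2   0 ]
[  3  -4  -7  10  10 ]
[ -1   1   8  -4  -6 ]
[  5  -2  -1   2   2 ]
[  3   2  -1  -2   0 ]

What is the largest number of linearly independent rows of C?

Row reduce to echelon form.
R2 ← R2 + (1/2)·R1: [0, -1/2, 13/2, 1, -3/2]
R3 ← R3 − (1/2)·R1: [0, -7/2, -19/2, 11, 23/2]
R4 ← R4 + (1/6)·R1: [0, 5/6, 53/6, -13/3, -13/2]
R5 ← R5 − (5/6)·R1: [0, -7/6, -31/6, 11/3, 9/2]
R6 ← R6 − (1/2)·R1: [0, 5/2, -7/2, -1, 3/2]
R3 ← R3 − (7)·R2: [0, 0, -55, 4, 22]
R4 ← R4 + (5/3)·R2: [0, 0, 59/3, -8/3, -9]
R5 ← R5 − (7/3)·R2: [0, 0, -61/3, 4/3, 8]
R6 ← R6 + (5)·R2: [0, 0, 29, 4, -6]
R4 ← R4 + (59/165)·R3: [0, 0, 0, -68/55, -17/15]
R5 ← R5 − (61/165)·R3: [0, 0, 0, -8/55, -2/15]
R6 ← R6 + (29/55)·R3: [0, 0, 0, 336/55, 28/5]
R5 ← R5 − (2/17)·R4: [0, 0, 0, 0, 0]
R6 ← R6 + (84/17)·R4: [0, 0, 0, 0, 0]
Echelon form has 4 nonzero rows, so rank(C) = 4.
The rank gives the maximum number of linearly independent rows: 4.

4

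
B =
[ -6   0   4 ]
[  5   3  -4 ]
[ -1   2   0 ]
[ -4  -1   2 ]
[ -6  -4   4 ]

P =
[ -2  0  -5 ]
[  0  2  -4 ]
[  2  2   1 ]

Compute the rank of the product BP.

First compute BP:
[[ 20,   8,  34],
 [-18,  -2, -41],
 [  2,   4,  -3],
 [ 12,   2,  26],
 [ 20,   0,  50]]
Now row reduce the product.
R2 ← R2 + (9/10)·R1: [0, 26/5, -52/5]
R3 ← R3 − (1/10)·R1: [0, 16/5, -32/5]
R4 ← R4 − (3/5)·R1: [0, -14/5, 28/5]
R5 ← R5 − R1: [0, -8, 16]
R3 ← R3 − (8/13)·R2: [0, 0, 0]
R4 ← R4 + (7/13)·R2: [0, 0, 0]
R5 ← R5 + (20/13)·R2: [0, 0, 0]
2 nonzero rows, so rank(BP) = 2.

2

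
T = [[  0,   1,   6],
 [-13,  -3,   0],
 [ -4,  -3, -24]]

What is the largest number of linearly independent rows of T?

3

Row reduce to echelon form.
Swap R1 ↔ R2
R3 ← R3 − (4/13)·R1: [0, -27/13, -24]
R3 ← R3 + (27/13)·R2: [0, 0, -150/13]
Echelon form has 3 nonzero rows, so rank(T) = 3.
The rank gives the maximum number of linearly independent rows: 3.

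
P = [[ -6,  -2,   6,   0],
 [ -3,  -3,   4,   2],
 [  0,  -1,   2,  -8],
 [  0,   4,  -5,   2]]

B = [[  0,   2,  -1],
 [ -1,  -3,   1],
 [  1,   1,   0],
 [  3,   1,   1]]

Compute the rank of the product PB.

First compute PB:
[[  8,   0,   4],
 [ 13,   9,   2],
 [-21,  -3,  -9],
 [ -3, -15,   6]]
Now row reduce the product.
R2 ← R2 − (13/8)·R1: [0, 9, -9/2]
R3 ← R3 + (21/8)·R1: [0, -3, 3/2]
R4 ← R4 + (3/8)·R1: [0, -15, 15/2]
R3 ← R3 + (1/3)·R2: [0, 0, 0]
R4 ← R4 + (5/3)·R2: [0, 0, 0]
2 nonzero rows, so rank(PB) = 2.

2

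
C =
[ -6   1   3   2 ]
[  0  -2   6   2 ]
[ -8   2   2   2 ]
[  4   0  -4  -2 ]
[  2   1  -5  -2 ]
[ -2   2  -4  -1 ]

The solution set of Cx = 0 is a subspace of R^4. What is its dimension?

Row reduce to echelon form.
R3 ← R3 − (4/3)·R1: [0, 2/3, -2, -2/3]
R4 ← R4 + (2/3)·R1: [0, 2/3, -2, -2/3]
R5 ← R5 + (1/3)·R1: [0, 4/3, -4, -4/3]
R6 ← R6 − (1/3)·R1: [0, 5/3, -5, -5/3]
R3 ← R3 + (1/3)·R2: [0, 0, 0, 0]
R4 ← R4 + (1/3)·R2: [0, 0, 0, 0]
R5 ← R5 + (2/3)·R2: [0, 0, 0, 0]
R6 ← R6 + (5/6)·R2: [0, 0, 0, 0]
2 nonzero rows, so rank(C) = 2.
C has 4 columns; by rank–nullity, nullity = 4 − 2 = 2.

2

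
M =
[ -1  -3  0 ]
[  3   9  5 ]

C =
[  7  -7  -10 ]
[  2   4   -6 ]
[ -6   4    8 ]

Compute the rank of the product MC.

First compute MC:
[[-13,  -5,  28],
 [  9,  35, -44]]
Now row reduce the product.
R2 ← R2 + (9/13)·R1: [0, 410/13, -320/13]
2 nonzero rows, so rank(MC) = 2.

2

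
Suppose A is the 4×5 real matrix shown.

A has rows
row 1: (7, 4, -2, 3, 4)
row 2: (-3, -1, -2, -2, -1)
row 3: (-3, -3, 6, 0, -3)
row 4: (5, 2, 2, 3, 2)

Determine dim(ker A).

Row reduce to echelon form.
R2 ← R2 + (3/7)·R1: [0, 5/7, -20/7, -5/7, 5/7]
R3 ← R3 + (3/7)·R1: [0, -9/7, 36/7, 9/7, -9/7]
R4 ← R4 − (5/7)·R1: [0, -6/7, 24/7, 6/7, -6/7]
R3 ← R3 + (9/5)·R2: [0, 0, 0, 0, 0]
R4 ← R4 + (6/5)·R2: [0, 0, 0, 0, 0]
2 nonzero rows, so rank(A) = 2.
A has 5 columns; by rank–nullity, nullity = 5 − 2 = 3.

3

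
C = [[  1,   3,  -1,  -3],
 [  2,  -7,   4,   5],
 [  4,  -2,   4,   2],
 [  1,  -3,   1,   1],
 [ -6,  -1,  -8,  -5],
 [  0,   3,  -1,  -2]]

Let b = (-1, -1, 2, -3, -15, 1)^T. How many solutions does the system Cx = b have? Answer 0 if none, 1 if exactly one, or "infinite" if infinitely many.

Row reduce the augmented matrix [C | b].
R2 ← R2 − (2)·R1: [0, -13, 6, 11, 1]
R3 ← R3 − (4)·R1: [0, -14, 8, 14, 6]
R4 ← R4 − R1: [0, -6, 2, 4, -2]
R5 ← R5 + (6)·R1: [0, 17, -14, -23, -21]
R3 ← R3 − (14/13)·R2: [0, 0, 20/13, 28/13, 64/13]
R4 ← R4 − (6/13)·R2: [0, 0, -10/13, -14/13, -32/13]
R5 ← R5 + (17/13)·R2: [0, 0, -80/13, -112/13, -256/13]
R6 ← R6 + (3/13)·R2: [0, 0, 5/13, 7/13, 16/13]
R4 ← R4 + (1/2)·R3: [0, 0, 0, 0, 0]
R5 ← R5 + (4)·R3: [0, 0, 0, 0, 0]
R6 ← R6 − (1/4)·R3: [0, 0, 0, 0, 0]
The echelon form has 3 nonzero rows, and every pivot lies in the first 4 columns, so rank(C) = rank([C|b]) = 3.
The system is consistent.
rank = 3 < 4 unknowns, so there are infinitely many solutions.

infinite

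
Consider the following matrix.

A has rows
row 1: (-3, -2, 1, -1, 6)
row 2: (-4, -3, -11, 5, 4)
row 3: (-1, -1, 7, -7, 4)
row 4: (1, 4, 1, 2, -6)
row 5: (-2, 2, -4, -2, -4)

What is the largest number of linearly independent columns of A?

Row reduce to echelon form.
R2 ← R2 − (4/3)·R1: [0, -1/3, -37/3, 19/3, -4]
R3 ← R3 − (1/3)·R1: [0, -1/3, 20/3, -20/3, 2]
R4 ← R4 + (1/3)·R1: [0, 10/3, 4/3, 5/3, -4]
R5 ← R5 − (2/3)·R1: [0, 10/3, -14/3, -4/3, -8]
R3 ← R3 − R2: [0, 0, 19, -13, 6]
R4 ← R4 + (10)·R2: [0, 0, -122, 65, -44]
R5 ← R5 + (10)·R2: [0, 0, -128, 62, -48]
R4 ← R4 + (122/19)·R3: [0, 0, 0, -351/19, -104/19]
R5 ← R5 + (128/19)·R3: [0, 0, 0, -486/19, -144/19]
R5 ← R5 − (18/13)·R4: [0, 0, 0, 0, 0]
Echelon form has 4 nonzero rows, so rank(A) = 4.
The rank gives the maximum number of linearly independent columns: 4.

4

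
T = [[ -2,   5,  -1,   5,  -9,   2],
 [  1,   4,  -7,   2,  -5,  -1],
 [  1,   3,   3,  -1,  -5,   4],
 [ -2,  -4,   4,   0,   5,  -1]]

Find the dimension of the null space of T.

2

Row reduce to echelon form.
R2 ← R2 + (1/2)·R1: [0, 13/2, -15/2, 9/2, -19/2, 0]
R3 ← R3 + (1/2)·R1: [0, 11/2, 5/2, 3/2, -19/2, 5]
R4 ← R4 − R1: [0, -9, 5, -5, 14, -3]
R3 ← R3 − (11/13)·R2: [0, 0, 115/13, -30/13, -19/13, 5]
R4 ← R4 + (18/13)·R2: [0, 0, -70/13, 16/13, 11/13, -3]
R4 ← R4 + (14/23)·R3: [0, 0, 0, -4/23, -1/23, 1/23]
4 nonzero rows, so rank(T) = 4.
T has 6 columns; by rank–nullity, nullity = 6 − 4 = 2.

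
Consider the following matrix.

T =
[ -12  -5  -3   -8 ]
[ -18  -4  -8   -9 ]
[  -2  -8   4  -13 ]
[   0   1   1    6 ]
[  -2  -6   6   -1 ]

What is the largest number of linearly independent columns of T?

4

Row reduce to echelon form.
R2 ← R2 − (3/2)·R1: [0, 7/2, -7/2, 3]
R3 ← R3 − (1/6)·R1: [0, -43/6, 9/2, -35/3]
R5 ← R5 − (1/6)·R1: [0, -31/6, 13/2, 1/3]
R3 ← R3 + (43/21)·R2: [0, 0, -8/3, -116/21]
R4 ← R4 − (2/7)·R2: [0, 0, 2, 36/7]
R5 ← R5 + (31/21)·R2: [0, 0, 4/3, 100/21]
R4 ← R4 + (3/4)·R3: [0, 0, 0, 1]
R5 ← R5 + (1/2)·R3: [0, 0, 0, 2]
R5 ← R5 − (2)·R4: [0, 0, 0, 0]
Echelon form has 4 nonzero rows, so rank(T) = 4.
The rank gives the maximum number of linearly independent columns: 4.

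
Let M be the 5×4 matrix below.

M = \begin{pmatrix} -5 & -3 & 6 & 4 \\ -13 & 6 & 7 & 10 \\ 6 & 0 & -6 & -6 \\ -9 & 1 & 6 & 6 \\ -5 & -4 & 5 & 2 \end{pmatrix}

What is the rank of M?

Row reduce to echelon form.
R2 ← R2 − (13/5)·R1: [0, 69/5, -43/5, -2/5]
R3 ← R3 + (6/5)·R1: [0, -18/5, 6/5, -6/5]
R4 ← R4 − (9/5)·R1: [0, 32/5, -24/5, -6/5]
R5 ← R5 − R1: [0, -1, -1, -2]
R3 ← R3 + (6/23)·R2: [0, 0, -24/23, -30/23]
R4 ← R4 − (32/69)·R2: [0, 0, -56/69, -70/69]
R5 ← R5 + (5/69)·R2: [0, 0, -112/69, -140/69]
R4 ← R4 − (7/9)·R3: [0, 0, 0, 0]
R5 ← R5 − (14/9)·R3: [0, 0, 0, 0]
Echelon form has 3 nonzero rows, so rank(M) = 3.

3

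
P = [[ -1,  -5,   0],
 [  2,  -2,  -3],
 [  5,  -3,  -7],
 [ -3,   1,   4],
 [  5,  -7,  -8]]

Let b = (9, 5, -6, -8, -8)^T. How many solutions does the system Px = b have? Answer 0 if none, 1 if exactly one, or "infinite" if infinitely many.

Row reduce the augmented matrix [P | b].
R2 ← R2 + (2)·R1: [0, -12, -3, 23]
R3 ← R3 + (5)·R1: [0, -28, -7, 39]
R4 ← R4 − (3)·R1: [0, 16, 4, -35]
R5 ← R5 + (5)·R1: [0, -32, -8, 37]
R3 ← R3 − (7/3)·R2: [0, 0, 0, -44/3]
R4 ← R4 + (4/3)·R2: [0, 0, 0, -13/3]
R5 ← R5 − (8/3)·R2: [0, 0, 0, -73/3]
R4 ← R4 − (13/44)·R3: [0, 0, 0, 0]
R5 ← R5 − (73/44)·R3: [0, 0, 0, 0]
The echelon form has 3 nonzero rows; the last pivot sits in the augmented column, so rank(P) = 2 but rank([P|b]) = 3.
Since the ranks differ, the system is inconsistent.
It has no solutions.

0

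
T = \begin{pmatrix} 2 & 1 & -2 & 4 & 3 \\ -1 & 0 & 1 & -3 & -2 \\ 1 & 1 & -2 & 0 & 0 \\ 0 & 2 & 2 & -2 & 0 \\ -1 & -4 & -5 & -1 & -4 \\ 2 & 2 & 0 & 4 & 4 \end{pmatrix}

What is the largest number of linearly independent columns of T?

Row reduce to echelon form.
R2 ← R2 + (1/2)·R1: [0, 1/2, 0, -1, -1/2]
R3 ← R3 − (1/2)·R1: [0, 1/2, -1, -2, -3/2]
R5 ← R5 + (1/2)·R1: [0, -7/2, -6, 1, -5/2]
R6 ← R6 − R1: [0, 1, 2, 0, 1]
R3 ← R3 − R2: [0, 0, -1, -1, -1]
R4 ← R4 − (4)·R2: [0, 0, 2, 2, 2]
R5 ← R5 + (7)·R2: [0, 0, -6, -6, -6]
R6 ← R6 − (2)·R2: [0, 0, 2, 2, 2]
R4 ← R4 + (2)·R3: [0, 0, 0, 0, 0]
R5 ← R5 − (6)·R3: [0, 0, 0, 0, 0]
R6 ← R6 + (2)·R3: [0, 0, 0, 0, 0]
Echelon form has 3 nonzero rows, so rank(T) = 3.
The rank gives the maximum number of linearly independent columns: 3.

3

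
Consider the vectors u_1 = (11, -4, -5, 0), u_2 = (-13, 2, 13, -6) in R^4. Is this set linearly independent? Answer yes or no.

Form the matrix with these vectors as rows and row reduce.
R2 ← R2 + (13/11)·R1: [0, -30/11, 78/11, -6]
2 nonzero rows, so the 2 vectors span a space of dimension 2.
Since 2 = 2, the vectors are linearly independent.

yes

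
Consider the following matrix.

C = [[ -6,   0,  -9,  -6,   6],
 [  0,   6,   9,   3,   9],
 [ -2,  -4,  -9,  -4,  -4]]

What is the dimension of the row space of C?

Row reduce to echelon form.
R3 ← R3 − (1/3)·R1: [0, -4, -6, -2, -6]
R3 ← R3 + (2/3)·R2: [0, 0, 0, 0, 0]
Echelon form has 2 nonzero rows, so rank(C) = 2.
The row space has dimension equal to the rank: 2.

2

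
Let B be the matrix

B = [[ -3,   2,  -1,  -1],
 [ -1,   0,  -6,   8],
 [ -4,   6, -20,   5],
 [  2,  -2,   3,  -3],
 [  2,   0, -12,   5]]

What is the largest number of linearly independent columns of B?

Row reduce to echelon form.
R2 ← R2 − (1/3)·R1: [0, -2/3, -17/3, 25/3]
R3 ← R3 − (4/3)·R1: [0, 10/3, -56/3, 19/3]
R4 ← R4 + (2/3)·R1: [0, -2/3, 7/3, -11/3]
R5 ← R5 + (2/3)·R1: [0, 4/3, -38/3, 13/3]
R3 ← R3 + (5)·R2: [0, 0, -47, 48]
R4 ← R4 − R2: [0, 0, 8, -12]
R5 ← R5 + (2)·R2: [0, 0, -24, 21]
R4 ← R4 + (8/47)·R3: [0, 0, 0, -180/47]
R5 ← R5 − (24/47)·R3: [0, 0, 0, -165/47]
R5 ← R5 − (11/12)·R4: [0, 0, 0, 0]
Echelon form has 4 nonzero rows, so rank(B) = 4.
The rank gives the maximum number of linearly independent columns: 4.

4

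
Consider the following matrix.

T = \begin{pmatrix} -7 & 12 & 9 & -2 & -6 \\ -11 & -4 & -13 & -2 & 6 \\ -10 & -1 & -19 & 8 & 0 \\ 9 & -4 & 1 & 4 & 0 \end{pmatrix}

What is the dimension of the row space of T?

Row reduce to echelon form.
R2 ← R2 − (11/7)·R1: [0, -160/7, -190/7, 8/7, 108/7]
R3 ← R3 − (10/7)·R1: [0, -127/7, -223/7, 76/7, 60/7]
R4 ← R4 + (9/7)·R1: [0, 80/7, 88/7, 10/7, -54/7]
R3 ← R3 − (127/160)·R2: [0, 0, -165/16, 199/20, -147/40]
R4 ← R4 + (1/2)·R2: [0, 0, -1, 2, 0]
R4 ← R4 − (16/165)·R3: [0, 0, 0, 854/825, 98/275]
Echelon form has 4 nonzero rows, so rank(T) = 4.
The row space has dimension equal to the rank: 4.

4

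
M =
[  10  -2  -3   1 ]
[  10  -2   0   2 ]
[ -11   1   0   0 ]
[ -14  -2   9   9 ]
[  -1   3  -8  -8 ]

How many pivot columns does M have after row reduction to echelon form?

3

Row reduce to echelon form.
R2 ← R2 − R1: [0, 0, 3, 1]
R3 ← R3 + (11/10)·R1: [0, -6/5, -33/10, 11/10]
R4 ← R4 + (7/5)·R1: [0, -24/5, 24/5, 52/5]
R5 ← R5 + (1/10)·R1: [0, 14/5, -83/10, -79/10]
Swap R2 ↔ R3
R4 ← R4 − (4)·R2: [0, 0, 18, 6]
R5 ← R5 + (7/3)·R2: [0, 0, -16, -16/3]
R4 ← R4 − (6)·R3: [0, 0, 0, 0]
R5 ← R5 + (16/3)·R3: [0, 0, 0, 0]
Echelon form has 3 nonzero rows, so rank(M) = 3.
Each nonzero row contributes one pivot column: 3 pivot columns.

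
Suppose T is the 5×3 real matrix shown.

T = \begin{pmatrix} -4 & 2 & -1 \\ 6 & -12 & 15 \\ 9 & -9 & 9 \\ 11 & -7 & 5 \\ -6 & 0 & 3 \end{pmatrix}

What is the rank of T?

2

Row reduce to echelon form.
R2 ← R2 + (3/2)·R1: [0, -9, 27/2]
R3 ← R3 + (9/4)·R1: [0, -9/2, 27/4]
R4 ← R4 + (11/4)·R1: [0, -3/2, 9/4]
R5 ← R5 − (3/2)·R1: [0, -3, 9/2]
R3 ← R3 − (1/2)·R2: [0, 0, 0]
R4 ← R4 − (1/6)·R2: [0, 0, 0]
R5 ← R5 − (1/3)·R2: [0, 0, 0]
Echelon form has 2 nonzero rows, so rank(T) = 2.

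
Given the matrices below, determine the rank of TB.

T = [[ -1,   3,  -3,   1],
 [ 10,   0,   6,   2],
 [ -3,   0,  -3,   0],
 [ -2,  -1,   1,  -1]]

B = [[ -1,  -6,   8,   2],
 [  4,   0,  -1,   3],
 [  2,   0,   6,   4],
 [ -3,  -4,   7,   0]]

First compute TB:
[[  4,   2, -22,  -5],
 [ -4, -68, 130,  44],
 [ -3,  18, -42, -18],
 [  3,  16, -16,  -3]]
Now row reduce the product.
R2 ← R2 + R1: [0, -66, 108, 39]
R3 ← R3 + (3/4)·R1: [0, 39/2, -117/2, -87/4]
R4 ← R4 − (3/4)·R1: [0, 29/2, 1/2, 3/4]
R3 ← R3 + (13/44)·R2: [0, 0, -585/22, -225/22]
R4 ← R4 + (29/132)·R2: [0, 0, 533/22, 205/22]
R4 ← R4 + (41/45)·R3: [0, 0, 0, 0]
3 nonzero rows, so rank(TB) = 3.

3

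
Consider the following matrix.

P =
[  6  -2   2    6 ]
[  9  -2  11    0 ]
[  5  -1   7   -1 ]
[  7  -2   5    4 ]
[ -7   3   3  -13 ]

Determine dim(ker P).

Row reduce to echelon form.
R2 ← R2 − (3/2)·R1: [0, 1, 8, -9]
R3 ← R3 − (5/6)·R1: [0, 2/3, 16/3, -6]
R4 ← R4 − (7/6)·R1: [0, 1/3, 8/3, -3]
R5 ← R5 + (7/6)·R1: [0, 2/3, 16/3, -6]
R3 ← R3 − (2/3)·R2: [0, 0, 0, 0]
R4 ← R4 − (1/3)·R2: [0, 0, 0, 0]
R5 ← R5 − (2/3)·R2: [0, 0, 0, 0]
2 nonzero rows, so rank(P) = 2.
P has 4 columns; by rank–nullity, nullity = 4 − 2 = 2.

2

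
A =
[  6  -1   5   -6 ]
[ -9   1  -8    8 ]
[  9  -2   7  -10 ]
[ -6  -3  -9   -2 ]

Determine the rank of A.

2

Row reduce to echelon form.
R2 ← R2 + (3/2)·R1: [0, -1/2, -1/2, -1]
R3 ← R3 − (3/2)·R1: [0, -1/2, -1/2, -1]
R4 ← R4 + R1: [0, -4, -4, -8]
R3 ← R3 − R2: [0, 0, 0, 0]
R4 ← R4 − (8)·R2: [0, 0, 0, 0]
Echelon form has 2 nonzero rows, so rank(A) = 2.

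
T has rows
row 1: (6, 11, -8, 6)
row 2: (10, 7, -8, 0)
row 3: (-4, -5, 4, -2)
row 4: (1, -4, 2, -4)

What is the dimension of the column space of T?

Row reduce to echelon form.
R2 ← R2 − (5/3)·R1: [0, -34/3, 16/3, -10]
R3 ← R3 + (2/3)·R1: [0, 7/3, -4/3, 2]
R4 ← R4 − (1/6)·R1: [0, -35/6, 10/3, -5]
R3 ← R3 + (7/34)·R2: [0, 0, -4/17, -1/17]
R4 ← R4 − (35/68)·R2: [0, 0, 10/17, 5/34]
R4 ← R4 + (5/2)·R3: [0, 0, 0, 0]
Echelon form has 3 nonzero rows, so rank(T) = 3.
The column space has dimension equal to the rank: 3.

3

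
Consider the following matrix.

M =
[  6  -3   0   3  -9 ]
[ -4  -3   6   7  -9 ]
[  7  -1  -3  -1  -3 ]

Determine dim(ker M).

3

Row reduce to echelon form.
R2 ← R2 + (2/3)·R1: [0, -5, 6, 9, -15]
R3 ← R3 − (7/6)·R1: [0, 5/2, -3, -9/2, 15/2]
R3 ← R3 + (1/2)·R2: [0, 0, 0, 0, 0]
2 nonzero rows, so rank(M) = 2.
M has 5 columns; by rank–nullity, nullity = 5 − 2 = 3.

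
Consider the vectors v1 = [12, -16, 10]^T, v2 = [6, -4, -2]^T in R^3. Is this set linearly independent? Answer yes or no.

yes

Form the matrix with these vectors as rows and row reduce.
R2 ← R2 − (1/2)·R1: [0, 4, -7]
2 nonzero rows, so the 2 vectors span a space of dimension 2.
Since 2 = 2, the vectors are linearly independent.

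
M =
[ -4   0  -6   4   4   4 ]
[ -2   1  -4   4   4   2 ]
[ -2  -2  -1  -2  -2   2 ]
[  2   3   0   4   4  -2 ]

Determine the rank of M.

Row reduce to echelon form.
R2 ← R2 − (1/2)·R1: [0, 1, -1, 2, 2, 0]
R3 ← R3 − (1/2)·R1: [0, -2, 2, -4, -4, 0]
R4 ← R4 + (1/2)·R1: [0, 3, -3, 6, 6, 0]
R3 ← R3 + (2)·R2: [0, 0, 0, 0, 0, 0]
R4 ← R4 − (3)·R2: [0, 0, 0, 0, 0, 0]
Echelon form has 2 nonzero rows, so rank(M) = 2.

2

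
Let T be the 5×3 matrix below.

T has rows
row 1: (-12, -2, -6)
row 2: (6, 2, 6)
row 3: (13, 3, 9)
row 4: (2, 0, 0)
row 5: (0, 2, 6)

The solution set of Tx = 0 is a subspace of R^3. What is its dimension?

Row reduce to echelon form.
R2 ← R2 + (1/2)·R1: [0, 1, 3]
R3 ← R3 + (13/12)·R1: [0, 5/6, 5/2]
R4 ← R4 + (1/6)·R1: [0, -1/3, -1]
R3 ← R3 − (5/6)·R2: [0, 0, 0]
R4 ← R4 + (1/3)·R2: [0, 0, 0]
R5 ← R5 − (2)·R2: [0, 0, 0]
2 nonzero rows, so rank(T) = 2.
T has 3 columns; by rank–nullity, nullity = 3 − 2 = 1.

1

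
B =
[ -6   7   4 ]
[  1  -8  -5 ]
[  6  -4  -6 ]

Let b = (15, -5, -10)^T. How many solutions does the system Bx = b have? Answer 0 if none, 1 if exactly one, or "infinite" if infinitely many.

1

Row reduce the augmented matrix [B | b].
R2 ← R2 + (1/6)·R1: [0, -41/6, -13/3, -5/2]
R3 ← R3 + R1: [0, 3, -2, 5]
R3 ← R3 + (18/41)·R2: [0, 0, -160/41, 160/41]
The echelon form has 3 nonzero rows, and every pivot lies in the first 3 columns, so rank(B) = rank([B|b]) = 3.
The system is consistent.
rank = 3 = number of unknowns, so the solution is unique.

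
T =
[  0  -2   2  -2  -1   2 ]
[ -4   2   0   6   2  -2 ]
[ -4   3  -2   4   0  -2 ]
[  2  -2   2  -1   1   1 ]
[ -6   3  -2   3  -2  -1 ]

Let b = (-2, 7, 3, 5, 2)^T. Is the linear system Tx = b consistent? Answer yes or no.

Row reduce the augmented matrix [T | b].
Swap R1 ↔ R2
R3 ← R3 − R1: [0, 1, -2, -2, -2, 0, -4]
R4 ← R4 + (1/2)·R1: [0, -1, 2, 2, 2, 0, 17/2]
R5 ← R5 − (3/2)·R1: [0, 0, -2, -6, -5, 2, -17/2]
R3 ← R3 + (1/2)·R2: [0, 0, -1, -3, -5/2, 1, -5]
R4 ← R4 − (1/2)·R2: [0, 0, 1, 3, 5/2, -1, 19/2]
R4 ← R4 + R3: [0, 0, 0, 0, 0, 0, 9/2]
R5 ← R5 − (2)·R3: [0, 0, 0, 0, 0, 0, 3/2]
R5 ← R5 − (1/3)·R4: [0, 0, 0, 0, 0, 0, 0]
The echelon form has 4 nonzero rows; the last pivot sits in the augmented column, so rank(T) = 3 but rank([T|b]) = 4.
Since the ranks differ, the system is inconsistent.

no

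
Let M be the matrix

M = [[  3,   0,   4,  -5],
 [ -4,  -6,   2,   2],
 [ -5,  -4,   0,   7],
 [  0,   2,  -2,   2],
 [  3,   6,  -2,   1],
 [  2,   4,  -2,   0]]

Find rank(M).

3

Row reduce to echelon form.
R2 ← R2 + (4/3)·R1: [0, -6, 22/3, -14/3]
R3 ← R3 + (5/3)·R1: [0, -4, 20/3, -4/3]
R5 ← R5 − R1: [0, 6, -6, 6]
R6 ← R6 − (2/3)·R1: [0, 4, -14/3, 10/3]
R3 ← R3 − (2/3)·R2: [0, 0, 16/9, 16/9]
R4 ← R4 + (1/3)·R2: [0, 0, 4/9, 4/9]
R5 ← R5 + R2: [0, 0, 4/3, 4/3]
R6 ← R6 + (2/3)·R2: [0, 0, 2/9, 2/9]
R4 ← R4 − (1/4)·R3: [0, 0, 0, 0]
R5 ← R5 − (3/4)·R3: [0, 0, 0, 0]
R6 ← R6 − (1/8)·R3: [0, 0, 0, 0]
Echelon form has 3 nonzero rows, so rank(M) = 3.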